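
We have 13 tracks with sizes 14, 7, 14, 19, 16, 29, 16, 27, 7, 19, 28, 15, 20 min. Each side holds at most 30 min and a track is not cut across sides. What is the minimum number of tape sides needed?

9

Total = 29 + 28 + 27 + 20 + 19 + 19 + 16 + 16 + 15 + 14 + 14 + 7 + 7 = 231 min.
Lower bound: ⌈231/30⌉ = 8 tape sides.
A packing using 9 tape sides:
  side 1: 29 = 29
  side 2: 28 = 28
  side 3: 27 = 27
  side 4: 20 + 7 = 27
  side 5: 19 + 7 = 26
  side 6: 19 = 19
  side 7: 16 + 14 = 30
  side 8: 16 + 14 = 30
  side 9: 15 = 15
No arrangement into 8 tape sides stays within capacity, so 9 is optimal.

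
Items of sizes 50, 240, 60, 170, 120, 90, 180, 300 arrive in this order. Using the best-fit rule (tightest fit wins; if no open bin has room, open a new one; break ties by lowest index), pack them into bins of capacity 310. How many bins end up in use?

5

  50 → bin 1 (new)  [load 50/310]
  240 → bin 1  [load 290/310]
  60 → bin 2 (new)  [load 60/310]
  170 → bin 2  [load 230/310]
  120 → bin 3 (new)  [load 120/310]
  90 → bin 3  [load 210/310]
  180 → bin 4 (new)  [load 180/310]
  300 → bin 5 (new)  [load 300/310]
5 bins opened.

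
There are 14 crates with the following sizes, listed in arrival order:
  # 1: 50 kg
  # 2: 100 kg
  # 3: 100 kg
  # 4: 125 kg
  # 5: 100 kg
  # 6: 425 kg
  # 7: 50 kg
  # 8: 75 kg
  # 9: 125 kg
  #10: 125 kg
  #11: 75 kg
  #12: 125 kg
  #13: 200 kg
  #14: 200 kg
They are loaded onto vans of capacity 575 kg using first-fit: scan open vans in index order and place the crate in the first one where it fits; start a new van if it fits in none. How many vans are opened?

  50 → van 1 (new)  [load 50/575]
  100 → van 1  [load 150/575]
  100 → van 1  [load 250/575]
  125 → van 1  [load 375/575]
  100 → van 1  [load 475/575]
  425 → van 2 (new)  [load 425/575]
  50 → van 1  [load 525/575]
  75 → van 2  [load 500/575]
  125 → van 3 (new)  [load 125/575]
  125 → van 3  [load 250/575]
  75 → van 2  [load 575/575]
  125 → van 3  [load 375/575]
  200 → van 3  [load 575/575]
  200 → van 4 (new)  [load 200/575]
4 vans opened.

4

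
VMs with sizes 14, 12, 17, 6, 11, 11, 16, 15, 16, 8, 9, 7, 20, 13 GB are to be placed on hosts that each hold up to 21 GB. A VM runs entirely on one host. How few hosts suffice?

Total = 20 + 17 + 16 + 16 + 15 + 14 + 13 + 12 + 11 + 11 + 9 + 8 + 7 + 6 = 175 GB.
Lower bound: ⌈175/21⌉ = 9 hosts.
Also, 10 VMs each exceed 21/2 GB, and no two of those can share a host, so at least 10 hosts are needed.
A packing using 10 hosts:
  host 1: 20 = 20
  host 2: 17 = 17
  host 3: 16 = 16
  host 4: 16 = 16
  host 5: 15 + 6 = 21
  host 6: 14 + 7 = 21
  host 7: 13 + 8 = 21
  host 8: 12 + 9 = 21
  host 9: 11 = 11
  host 10: 11 = 11
This matches the lower bound, so 10 is optimal.

10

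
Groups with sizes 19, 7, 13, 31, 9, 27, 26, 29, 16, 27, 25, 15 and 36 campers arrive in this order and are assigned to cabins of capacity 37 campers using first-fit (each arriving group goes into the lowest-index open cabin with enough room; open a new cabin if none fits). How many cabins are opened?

10

  19 → cabin 1 (new)  [load 19/37]
  7 → cabin 1  [load 26/37]
  13 → cabin 2 (new)  [load 13/37]
  31 → cabin 3 (new)  [load 31/37]
  9 → cabin 1  [load 35/37]
  27 → cabin 4 (new)  [load 27/37]
  26 → cabin 5 (new)  [load 26/37]
  29 → cabin 6 (new)  [load 29/37]
  16 → cabin 2  [load 29/37]
  27 → cabin 7 (new)  [load 27/37]
  25 → cabin 8 (new)  [load 25/37]
  15 → cabin 9 (new)  [load 15/37]
  36 → cabin 10 (new)  [load 36/37]
10 cabins opened.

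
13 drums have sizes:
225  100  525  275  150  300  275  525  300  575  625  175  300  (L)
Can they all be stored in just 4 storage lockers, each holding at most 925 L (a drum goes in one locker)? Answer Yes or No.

No

Total = 4350 L; ⌈4350/925⌉ = 5.
At least 5 storage lockers are required, but only 4 are allowed.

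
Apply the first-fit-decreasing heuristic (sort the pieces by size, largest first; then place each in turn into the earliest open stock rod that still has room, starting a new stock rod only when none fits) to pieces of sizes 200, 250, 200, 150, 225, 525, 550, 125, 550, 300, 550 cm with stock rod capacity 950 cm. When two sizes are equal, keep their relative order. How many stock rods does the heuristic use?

4

Sorted descending: 550, 550, 550, 525, 300, 250, 225, 200, 200, 150, 125.
  550 → stock rod 1 (new)  [load 550/950]
  550 → stock rod 2 (new)  [load 550/950]
  550 → stock rod 3 (new)  [load 550/950]
  525 → stock rod 4 (new)  [load 525/950]
  300 → stock rod 1  [load 850/950]
  250 → stock rod 2  [load 800/950]
  225 → stock rod 3  [load 775/950]
  200 → stock rod 4  [load 725/950]
  200 → stock rod 4  [load 925/950]
  150 → stock rod 2  [load 950/950]
  125 → stock rod 3  [load 900/950]
4 stock rods opened.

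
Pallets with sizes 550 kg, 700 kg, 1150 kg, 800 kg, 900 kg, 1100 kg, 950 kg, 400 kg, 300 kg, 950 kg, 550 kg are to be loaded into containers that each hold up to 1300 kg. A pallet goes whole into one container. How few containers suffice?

Total = 1150 + 1100 + 950 + 950 + 900 + 800 + 700 + 550 + 550 + 400 + 300 = 8350 kg.
Lower bound: ⌈8350/1300⌉ = 7 containers.
A packing using 8 containers:
  container 1: 1150 = 1150
  container 2: 1100 = 1100
  container 3: 950 + 300 = 1250
  container 4: 950 = 950
  container 5: 900 + 400 = 1300
  container 6: 800 = 800
  container 7: 700 + 550 = 1250
  container 8: 550 = 550
No arrangement into 7 containers stays within capacity, so 8 is optimal.

8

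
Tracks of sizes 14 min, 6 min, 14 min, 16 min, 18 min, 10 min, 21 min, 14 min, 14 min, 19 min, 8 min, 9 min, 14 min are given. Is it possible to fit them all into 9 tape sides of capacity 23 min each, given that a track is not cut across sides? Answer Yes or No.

No

Total = 177 min; ⌈177/23⌉ = 8.
9 tracks each exceed half the capacity and cannot share a side, forcing at least 9 tape sides.
The bound of 9 does not rule out 9, but exhaustive search shows no assignment into 9 tape sides of capacity 23 min exists — the minimum is 10.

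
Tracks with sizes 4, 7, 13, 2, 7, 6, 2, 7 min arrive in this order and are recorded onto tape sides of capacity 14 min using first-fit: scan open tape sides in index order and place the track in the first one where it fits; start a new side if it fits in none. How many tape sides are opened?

  4 → side 1 (new)  [load 4/14]
  7 → side 1  [load 11/14]
  13 → side 2 (new)  [load 13/14]
  2 → side 1  [load 13/14]
  7 → side 3 (new)  [load 7/14]
  6 → side 3  [load 13/14]
  2 → side 4 (new)  [load 2/14]
  7 → side 4  [load 9/14]
4 tape sides opened.

4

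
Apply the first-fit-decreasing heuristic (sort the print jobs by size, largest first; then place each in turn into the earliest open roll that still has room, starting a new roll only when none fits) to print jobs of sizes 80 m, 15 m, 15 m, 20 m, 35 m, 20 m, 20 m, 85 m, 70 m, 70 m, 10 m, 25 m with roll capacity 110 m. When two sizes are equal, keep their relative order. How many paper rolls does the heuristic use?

Sorted descending: 85, 80, 70, 70, 35, 25, 20, 20, 20, 15, 15, 10.
  85 → roll 1 (new)  [load 85/110]
  80 → roll 2 (new)  [load 80/110]
  70 → roll 3 (new)  [load 70/110]
  70 → roll 4 (new)  [load 70/110]
  35 → roll 3  [load 105/110]
  25 → roll 1  [load 110/110]
  20 → roll 2  [load 100/110]
  20 → roll 4  [load 90/110]
  20 → roll 4  [load 110/110]
  15 → roll 5 (new)  [load 15/110]
  15 → roll 5  [load 30/110]
  10 → roll 2  [load 110/110]
5 paper rolls opened.

5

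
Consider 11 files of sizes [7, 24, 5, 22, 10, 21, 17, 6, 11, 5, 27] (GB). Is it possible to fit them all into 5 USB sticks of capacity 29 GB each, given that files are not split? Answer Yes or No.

No

Total = 155 GB; ⌈155/29⌉ = 6.
At least 6 USB sticks are required, but only 5 are allowed.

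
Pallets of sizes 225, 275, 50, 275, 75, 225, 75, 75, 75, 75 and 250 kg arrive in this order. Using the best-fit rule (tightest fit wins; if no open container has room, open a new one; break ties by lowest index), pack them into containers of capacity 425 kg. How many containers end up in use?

5

  225 → container 1 (new)  [load 225/425]
  275 → container 2 (new)  [load 275/425]
  50 → container 2  [load 325/425]
  275 → container 3 (new)  [load 275/425]
  75 → container 2  [load 400/425]
  225 → container 4 (new)  [load 225/425]
  75 → container 3  [load 350/425]
  75 → container 3  [load 425/425]
  75 → container 1  [load 300/425]
  75 → container 1  [load 375/425]
  250 → container 5 (new)  [load 250/425]
5 containers opened.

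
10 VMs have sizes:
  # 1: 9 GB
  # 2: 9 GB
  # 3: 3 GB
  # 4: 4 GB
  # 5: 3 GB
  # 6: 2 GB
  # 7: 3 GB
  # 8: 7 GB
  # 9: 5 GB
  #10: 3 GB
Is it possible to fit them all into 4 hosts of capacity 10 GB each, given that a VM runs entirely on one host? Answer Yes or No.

Total = 48 GB; ⌈48/10⌉ = 5.
At least 5 hosts are required, but only 4 are allowed.

No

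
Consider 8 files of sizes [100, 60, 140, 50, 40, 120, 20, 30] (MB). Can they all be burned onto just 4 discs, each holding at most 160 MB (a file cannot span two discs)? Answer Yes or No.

Yes

A valid assignment using 4 discs:
  disc 1: 140 + 20 = 160
  disc 2: 120 + 40 = 160
  disc 3: 100 + 60 = 160
  disc 4: 50 + 30 = 80
Every load is within 160 MB, so 4 discs suffice.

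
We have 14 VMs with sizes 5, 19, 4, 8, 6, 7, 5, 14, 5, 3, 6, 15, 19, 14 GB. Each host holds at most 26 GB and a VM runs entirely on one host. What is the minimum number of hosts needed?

Total = 19 + 19 + 15 + 14 + 14 + 8 + 7 + 6 + 6 + 5 + 5 + 5 + 4 + 3 = 130 GB.
Lower bound: ⌈130/26⌉ = 5 hosts.
A packing using 6 hosts:
  host 1: 19 + 7 = 26
  host 2: 19 + 6 = 25
  host 3: 15 + 8 + 3 = 26
  host 4: 14 + 6 + 5 = 25
  host 5: 14 + 5 + 5 = 24
  host 6: 4 = 4
No arrangement into 5 hosts stays within capacity, so 6 is optimal.

6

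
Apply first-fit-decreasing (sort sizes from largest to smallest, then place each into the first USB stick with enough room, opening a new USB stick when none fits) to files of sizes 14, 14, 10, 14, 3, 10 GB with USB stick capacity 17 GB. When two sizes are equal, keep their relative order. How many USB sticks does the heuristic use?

Sorted descending: 14, 14, 14, 10, 10, 3.
  14 → USB stick 1 (new)  [load 14/17]
  14 → USB stick 2 (new)  [load 14/17]
  14 → USB stick 3 (new)  [load 14/17]
  10 → USB stick 4 (new)  [load 10/17]
  10 → USB stick 5 (new)  [load 10/17]
  3 → USB stick 1  [load 17/17]
5 USB sticks opened.

5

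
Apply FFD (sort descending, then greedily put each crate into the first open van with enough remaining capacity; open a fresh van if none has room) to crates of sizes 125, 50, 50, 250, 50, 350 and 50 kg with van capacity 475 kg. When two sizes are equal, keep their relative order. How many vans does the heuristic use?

2

Sorted descending: 350, 250, 125, 50, 50, 50, 50.
  350 → van 1 (new)  [load 350/475]
  250 → van 2 (new)  [load 250/475]
  125 → van 1  [load 475/475]
  50 → van 2  [load 300/475]
  50 → van 2  [load 350/475]
  50 → van 2  [load 400/475]
  50 → van 2  [load 450/475]
2 vans opened.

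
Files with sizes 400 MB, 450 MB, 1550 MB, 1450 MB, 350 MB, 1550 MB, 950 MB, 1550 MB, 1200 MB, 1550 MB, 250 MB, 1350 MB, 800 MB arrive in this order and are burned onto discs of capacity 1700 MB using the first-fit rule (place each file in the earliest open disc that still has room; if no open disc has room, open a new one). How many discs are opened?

10

  400 → disc 1 (new)  [load 400/1700]
  450 → disc 1  [load 850/1700]
  1550 → disc 2 (new)  [load 1550/1700]
  1450 → disc 3 (new)  [load 1450/1700]
  350 → disc 1  [load 1200/1700]
  1550 → disc 4 (new)  [load 1550/1700]
  950 → disc 5 (new)  [load 950/1700]
  1550 → disc 6 (new)  [load 1550/1700]
  1200 → disc 7 (new)  [load 1200/1700]
  1550 → disc 8 (new)  [load 1550/1700]
  250 → disc 1  [load 1450/1700]
  1350 → disc 9 (new)  [load 1350/1700]
  800 → disc 10 (new)  [load 800/1700]
10 discs opened.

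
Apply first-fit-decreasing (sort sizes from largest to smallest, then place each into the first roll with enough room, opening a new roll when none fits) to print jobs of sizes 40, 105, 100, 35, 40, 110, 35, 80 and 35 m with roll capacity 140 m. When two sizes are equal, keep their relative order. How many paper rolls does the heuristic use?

Sorted descending: 110, 105, 100, 80, 40, 40, 35, 35, 35.
  110 → roll 1 (new)  [load 110/140]
  105 → roll 2 (new)  [load 105/140]
  100 → roll 3 (new)  [load 100/140]
  80 → roll 4 (new)  [load 80/140]
  40 → roll 3  [load 140/140]
  40 → roll 4  [load 120/140]
  35 → roll 2  [load 140/140]
  35 → roll 5 (new)  [load 35/140]
  35 → roll 5  [load 70/140]
5 paper rolls opened.

5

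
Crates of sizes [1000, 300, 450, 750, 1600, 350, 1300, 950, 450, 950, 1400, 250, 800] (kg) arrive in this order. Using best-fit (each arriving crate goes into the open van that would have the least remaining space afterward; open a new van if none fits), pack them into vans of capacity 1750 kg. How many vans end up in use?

7

  1000 → van 1 (new)  [load 1000/1750]
  300 → van 1  [load 1300/1750]
  450 → van 1  [load 1750/1750]
  750 → van 2 (new)  [load 750/1750]
  1600 → van 3 (new)  [load 1600/1750]
  350 → van 2  [load 1100/1750]
  1300 → van 4 (new)  [load 1300/1750]
  950 → van 5 (new)  [load 950/1750]
  450 → van 4  [load 1750/1750]
  950 → van 6 (new)  [load 950/1750]
  1400 → van 7 (new)  [load 1400/1750]
  250 → van 7  [load 1650/1750]
  800 → van 5  [load 1750/1750]
7 vans opened.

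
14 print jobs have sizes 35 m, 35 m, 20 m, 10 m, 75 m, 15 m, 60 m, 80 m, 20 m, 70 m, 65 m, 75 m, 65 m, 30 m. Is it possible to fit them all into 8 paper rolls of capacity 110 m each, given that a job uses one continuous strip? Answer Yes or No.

A valid assignment using 7 paper rolls:
  roll 1: 80 + 30 = 110
  roll 2: 75 + 35 = 110
  roll 3: 75 + 35 = 110
  roll 4: 70 + 20 + 20 = 110
  roll 5: 65 + 15 + 10 = 90
  roll 6: 65 = 65
  roll 7: 60 = 60
That uses only 7 ≤ 8, so 8 paper rolls are enough.

Yes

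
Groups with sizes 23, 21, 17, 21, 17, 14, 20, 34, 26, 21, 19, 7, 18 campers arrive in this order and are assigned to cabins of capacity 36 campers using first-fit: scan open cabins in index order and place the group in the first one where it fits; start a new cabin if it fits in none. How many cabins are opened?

  23 → cabin 1 (new)  [load 23/36]
  21 → cabin 2 (new)  [load 21/36]
  17 → cabin 3 (new)  [load 17/36]
  21 → cabin 4 (new)  [load 21/36]
  17 → cabin 3  [load 34/36]
  14 → cabin 2  [load 35/36]
  20 → cabin 5 (new)  [load 20/36]
  34 → cabin 6 (new)  [load 34/36]
  26 → cabin 7 (new)  [load 26/36]
  21 → cabin 8 (new)  [load 21/36]
  19 → cabin 9 (new)  [load 19/36]
  7 → cabin 1  [load 30/36]
  18 → cabin 10 (new)  [load 18/36]
10 cabins opened.

10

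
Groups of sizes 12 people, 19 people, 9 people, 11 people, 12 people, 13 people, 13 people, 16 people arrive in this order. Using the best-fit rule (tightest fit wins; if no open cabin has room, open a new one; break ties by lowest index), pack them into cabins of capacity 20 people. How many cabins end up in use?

7

  12 → cabin 1 (new)  [load 12/20]
  19 → cabin 2 (new)  [load 19/20]
  9 → cabin 3 (new)  [load 9/20]
  11 → cabin 3  [load 20/20]
  12 → cabin 4 (new)  [load 12/20]
  13 → cabin 5 (new)  [load 13/20]
  13 → cabin 6 (new)  [load 13/20]
  16 → cabin 7 (new)  [load 16/20]
7 cabins opened.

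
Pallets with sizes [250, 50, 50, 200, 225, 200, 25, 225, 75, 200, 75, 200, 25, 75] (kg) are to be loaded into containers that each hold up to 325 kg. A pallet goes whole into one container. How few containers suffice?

7

Total = 250 + 225 + 225 + 200 + 200 + 200 + 200 + 75 + 75 + 75 + 50 + 50 + 25 + 25 = 1875 kg.
Lower bound: ⌈1875/325⌉ = 6 containers.
Also, 7 pallets each exceed 325/2 kg, and no two of those can share a container, so at least 7 containers are needed.
A packing using 7 containers:
  container 1: 250 + 75 = 325
  container 2: 225 + 75 + 25 = 325
  container 3: 225 + 75 + 25 = 325
  container 4: 200 + 50 + 50 = 300
  container 5: 200 = 200
  container 6: 200 = 200
  container 7: 200 = 200
This matches the lower bound, so 7 is optimal.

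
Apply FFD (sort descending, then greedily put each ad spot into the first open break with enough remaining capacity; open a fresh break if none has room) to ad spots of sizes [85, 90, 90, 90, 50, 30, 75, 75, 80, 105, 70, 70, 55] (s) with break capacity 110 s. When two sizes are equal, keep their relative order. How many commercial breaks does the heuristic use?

Sorted descending: 105, 90, 90, 90, 85, 80, 75, 75, 70, 70, 55, 50, 30.
  105 → break 1 (new)  [load 105/110]
  90 → break 2 (new)  [load 90/110]
  90 → break 3 (new)  [load 90/110]
  90 → break 4 (new)  [load 90/110]
  85 → break 5 (new)  [load 85/110]
  80 → break 6 (new)  [load 80/110]
  75 → break 7 (new)  [load 75/110]
  75 → break 8 (new)  [load 75/110]
  70 → break 9 (new)  [load 70/110]
  70 → break 10 (new)  [load 70/110]
  55 → break 11 (new)  [load 55/110]
  50 → break 11  [load 105/110]
  30 → break 6  [load 110/110]
11 commercial breaks opened.

11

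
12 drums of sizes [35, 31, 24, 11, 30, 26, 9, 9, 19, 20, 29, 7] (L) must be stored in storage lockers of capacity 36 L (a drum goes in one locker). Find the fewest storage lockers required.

Total = 35 + 31 + 30 + 29 + 26 + 24 + 20 + 19 + 11 + 9 + 9 + 7 = 250 L.
Lower bound: ⌈250/36⌉ = 7 storage lockers.
Also, 8 drums each exceed 18 L, and no two of those can share a locker, so at least 8 storage lockers are needed.
A packing using 8 storage lockers:
  locker 1: 35 = 35
  locker 2: 31 = 31
  locker 3: 30 = 30
  locker 4: 29 + 7 = 36
  locker 5: 26 + 9 = 35
  locker 6: 24 + 11 = 35
  locker 7: 20 + 9 = 29
  locker 8: 19 = 19
This matches the lower bound, so 8 is optimal.

8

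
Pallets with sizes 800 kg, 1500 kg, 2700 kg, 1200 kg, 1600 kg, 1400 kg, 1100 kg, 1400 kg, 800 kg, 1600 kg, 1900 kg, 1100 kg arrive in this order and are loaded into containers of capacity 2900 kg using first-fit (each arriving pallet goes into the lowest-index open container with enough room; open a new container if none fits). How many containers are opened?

7

  800 → container 1 (new)  [load 800/2900]
  1500 → container 1  [load 2300/2900]
  2700 → container 2 (new)  [load 2700/2900]
  1200 → container 3 (new)  [load 1200/2900]
  1600 → container 3  [load 2800/2900]
  1400 → container 4 (new)  [load 1400/2900]
  1100 → container 4  [load 2500/2900]
  1400 → container 5 (new)  [load 1400/2900]
  800 → container 5  [load 2200/2900]
  1600 → container 6 (new)  [load 1600/2900]
  1900 → container 7 (new)  [load 1900/2900]
  1100 → container 6  [load 2700/2900]
7 containers opened.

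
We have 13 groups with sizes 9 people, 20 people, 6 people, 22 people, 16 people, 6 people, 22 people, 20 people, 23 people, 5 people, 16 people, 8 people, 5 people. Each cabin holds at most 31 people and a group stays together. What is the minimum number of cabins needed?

Total = 23 + 22 + 22 + 20 + 20 + 16 + 16 + 9 + 8 + 6 + 6 + 5 + 5 = 178 people.
Lower bound: ⌈178/31⌉ = 6 cabins.
Also, 7 groups each exceed 31/2 people, and no two of those can share a cabin, so at least 7 cabins are needed.
A packing using 7 cabins:
  cabin 1: 23 + 8 = 31
  cabin 2: 22 + 9 = 31
  cabin 3: 22 + 6 = 28
  cabin 4: 20 + 6 + 5 = 31
  cabin 5: 20 + 5 = 25
  cabin 6: 16 = 16
  cabin 7: 16 = 16
This matches the lower bound, so 7 is optimal.

7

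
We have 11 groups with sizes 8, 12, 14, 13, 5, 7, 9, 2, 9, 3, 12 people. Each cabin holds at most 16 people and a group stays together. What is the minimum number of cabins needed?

7

Total = 14 + 13 + 12 + 12 + 9 + 9 + 8 + 7 + 5 + 3 + 2 = 94 people.
Lower bound: ⌈94/16⌉ = 6 cabins.
A packing using 7 cabins:
  cabin 1: 14 + 2 = 16
  cabin 2: 13 + 3 = 16
  cabin 3: 12 = 12
  cabin 4: 12 = 12
  cabin 5: 9 + 7 = 16
  cabin 6: 9 + 5 = 14
  cabin 7: 8 = 8
No arrangement into 6 cabins stays within capacity, so 7 is optimal.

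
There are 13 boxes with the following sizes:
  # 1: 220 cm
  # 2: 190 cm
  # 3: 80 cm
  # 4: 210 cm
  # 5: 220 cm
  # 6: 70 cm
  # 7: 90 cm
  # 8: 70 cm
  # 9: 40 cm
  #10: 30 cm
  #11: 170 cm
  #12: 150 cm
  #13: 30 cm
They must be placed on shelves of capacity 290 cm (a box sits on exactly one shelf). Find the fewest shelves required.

Total = 220 + 220 + 210 + 190 + 170 + 150 + 90 + 80 + 70 + 70 + 40 + 30 + 30 = 1570 cm.
Lower bound: ⌈1570/290⌉ = 6 shelves.
A packing using 6 shelves:
  shelf 1: 220 + 70 = 290
  shelf 2: 220 + 70 = 290
  shelf 3: 210 + 80 = 290
  shelf 4: 190 + 90 = 280
  shelf 5: 170 + 40 + 30 + 30 = 270
  shelf 6: 150 = 150
This matches the lower bound, so 6 is optimal.

6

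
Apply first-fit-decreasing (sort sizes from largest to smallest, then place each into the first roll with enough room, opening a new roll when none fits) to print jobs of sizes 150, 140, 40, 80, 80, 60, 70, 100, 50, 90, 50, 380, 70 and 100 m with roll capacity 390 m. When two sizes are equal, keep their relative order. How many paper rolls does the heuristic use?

4

Sorted descending: 380, 150, 140, 100, 100, 90, 80, 80, 70, 70, 60, 50, 50, 40.
  380 → roll 1 (new)  [load 380/390]
  150 → roll 2 (new)  [load 150/390]
  140 → roll 2  [load 290/390]
  100 → roll 2  [load 390/390]
  100 → roll 3 (new)  [load 100/390]
  90 → roll 3  [load 190/390]
  80 → roll 3  [load 270/390]
  80 → roll 3  [load 350/390]
  70 → roll 4 (new)  [load 70/390]
  70 → roll 4  [load 140/390]
  60 → roll 4  [load 200/390]
  50 → roll 4  [load 250/390]
  50 → roll 4  [load 300/390]
  40 → roll 3  [load 390/390]
4 paper rolls opened.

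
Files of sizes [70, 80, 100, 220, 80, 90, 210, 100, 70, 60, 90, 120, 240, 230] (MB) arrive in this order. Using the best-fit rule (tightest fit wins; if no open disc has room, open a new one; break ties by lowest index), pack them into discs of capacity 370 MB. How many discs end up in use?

  70 → disc 1 (new)  [load 70/370]
  80 → disc 1  [load 150/370]
  100 → disc 1  [load 250/370]
  220 → disc 2 (new)  [load 220/370]
  80 → disc 1  [load 330/370]
  90 → disc 2  [load 310/370]
  210 → disc 3 (new)  [load 210/370]
  100 → disc 3  [load 310/370]
  70 → disc 4 (new)  [load 70/370]
  60 → disc 2  [load 370/370]
  90 → disc 4  [load 160/370]
  120 → disc 4  [load 280/370]
  240 → disc 5 (new)  [load 240/370]
  230 → disc 6 (new)  [load 230/370]
6 discs opened.

6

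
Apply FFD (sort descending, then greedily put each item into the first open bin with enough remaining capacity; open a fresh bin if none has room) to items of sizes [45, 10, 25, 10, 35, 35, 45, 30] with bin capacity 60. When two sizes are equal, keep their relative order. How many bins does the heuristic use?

Sorted descending: 45, 45, 35, 35, 30, 25, 10, 10.
  45 → bin 1 (new)  [load 45/60]
  45 → bin 2 (new)  [load 45/60]
  35 → bin 3 (new)  [load 35/60]
  35 → bin 4 (new)  [load 35/60]
  30 → bin 5 (new)  [load 30/60]
  25 → bin 3  [load 60/60]
  10 → bin 1  [load 55/60]
  10 → bin 2  [load 55/60]
5 bins opened.

5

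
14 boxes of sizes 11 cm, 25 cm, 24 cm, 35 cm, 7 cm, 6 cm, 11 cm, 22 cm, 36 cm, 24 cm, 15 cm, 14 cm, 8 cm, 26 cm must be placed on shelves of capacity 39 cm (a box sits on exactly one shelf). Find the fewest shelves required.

Total = 36 + 35 + 26 + 25 + 24 + 24 + 22 + 15 + 14 + 11 + 11 + 8 + 7 + 6 = 264 cm.
Lower bound: ⌈264/39⌉ = 7 shelves.
A packing using 7 shelves:
  shelf 1: 36 = 36
  shelf 2: 35 = 35
  shelf 3: 26 + 11 = 37
  shelf 4: 25 + 14 = 39
  shelf 5: 24 + 15 = 39
  shelf 6: 24 + 8 + 7 = 39
  shelf 7: 22 + 11 + 6 = 39
This matches the lower bound, so 7 is optimal.

7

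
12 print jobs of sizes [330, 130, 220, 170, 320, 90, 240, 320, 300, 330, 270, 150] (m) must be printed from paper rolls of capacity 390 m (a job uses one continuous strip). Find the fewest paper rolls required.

9

Total = 330 + 330 + 320 + 320 + 300 + 270 + 240 + 220 + 170 + 150 + 130 + 90 = 2870 m.
Lower bound: ⌈2870/390⌉ = 8 paper rolls.
A packing using 9 paper rolls:
  roll 1: 330 = 330
  roll 2: 330 = 330
  roll 3: 320 = 320
  roll 4: 320 = 320
  roll 5: 300 + 90 = 390
  roll 6: 270 = 270
  roll 7: 240 + 150 = 390
  roll 8: 220 + 170 = 390
  roll 9: 130 = 130
No arrangement into 8 paper rolls stays within capacity, so 9 is optimal.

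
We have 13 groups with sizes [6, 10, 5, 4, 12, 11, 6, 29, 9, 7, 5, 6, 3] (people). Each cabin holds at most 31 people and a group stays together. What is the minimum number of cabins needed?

Total = 29 + 12 + 11 + 10 + 9 + 7 + 6 + 6 + 6 + 5 + 5 + 4 + 3 = 113 people.
Lower bound: ⌈113/31⌉ = 4 cabins.
A packing using 4 cabins:
  cabin 1: 29 = 29
  cabin 2: 12 + 11 + 7 = 30
  cabin 3: 10 + 9 + 6 + 6 = 31
  cabin 4: 6 + 5 + 5 + 4 + 3 = 23
This matches the lower bound, so 4 is optimal.

4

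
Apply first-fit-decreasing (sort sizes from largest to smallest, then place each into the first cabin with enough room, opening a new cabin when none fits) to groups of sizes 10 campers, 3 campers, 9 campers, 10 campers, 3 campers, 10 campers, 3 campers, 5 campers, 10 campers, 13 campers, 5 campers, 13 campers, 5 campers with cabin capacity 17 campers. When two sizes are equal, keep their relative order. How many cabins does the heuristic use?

7

Sorted descending: 13, 13, 10, 10, 10, 10, 9, 5, 5, 5, 3, 3, 3.
  13 → cabin 1 (new)  [load 13/17]
  13 → cabin 2 (new)  [load 13/17]
  10 → cabin 3 (new)  [load 10/17]
  10 → cabin 4 (new)  [load 10/17]
  10 → cabin 5 (new)  [load 10/17]
  10 → cabin 6 (new)  [load 10/17]
  9 → cabin 7 (new)  [load 9/17]
  5 → cabin 3  [load 15/17]
  5 → cabin 4  [load 15/17]
  5 → cabin 5  [load 15/17]
  3 → cabin 1  [load 16/17]
  3 → cabin 2  [load 16/17]
  3 → cabin 6  [load 13/17]
7 cabins opened.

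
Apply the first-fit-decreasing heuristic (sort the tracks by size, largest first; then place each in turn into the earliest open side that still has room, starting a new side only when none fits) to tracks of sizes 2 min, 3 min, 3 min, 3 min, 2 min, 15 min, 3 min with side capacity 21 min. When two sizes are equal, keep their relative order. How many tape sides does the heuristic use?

Sorted descending: 15, 3, 3, 3, 3, 2, 2.
  15 → side 1 (new)  [load 15/21]
  3 → side 1  [load 18/21]
  3 → side 1  [load 21/21]
  3 → side 2 (new)  [load 3/21]
  3 → side 2  [load 6/21]
  2 → side 2  [load 8/21]
  2 → side 2  [load 10/21]
2 tape sides opened.

2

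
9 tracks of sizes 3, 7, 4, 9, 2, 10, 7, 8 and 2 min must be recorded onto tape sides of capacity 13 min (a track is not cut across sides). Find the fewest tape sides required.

Total = 10 + 9 + 8 + 7 + 7 + 4 + 3 + 2 + 2 = 52 min.
Lower bound: ⌈52/13⌉ = 4 tape sides.
Also, 5 tracks each exceed 13/2 min, and no two of those can share a side, so at least 5 tape sides are needed.
A packing using 5 tape sides:
  side 1: 10 + 3 = 13
  side 2: 9 + 4 = 13
  side 3: 8 + 2 + 2 = 12
  side 4: 7 = 7
  side 5: 7 = 7
This matches the lower bound, so 5 is optimal.

5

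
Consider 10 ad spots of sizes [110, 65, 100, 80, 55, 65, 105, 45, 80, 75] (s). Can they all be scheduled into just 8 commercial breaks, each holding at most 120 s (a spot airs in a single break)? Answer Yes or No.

Yes

A valid assignment using 8 commercial breaks:
  break 1: 110 = 110
  break 2: 105 = 105
  break 3: 100 = 100
  break 4: 80 = 80
  break 5: 80 = 80
  break 6: 75 + 45 = 120
  break 7: 65 + 55 = 120
  break 8: 65 = 65
Every load is within 120 s, so 8 commercial breaks suffice.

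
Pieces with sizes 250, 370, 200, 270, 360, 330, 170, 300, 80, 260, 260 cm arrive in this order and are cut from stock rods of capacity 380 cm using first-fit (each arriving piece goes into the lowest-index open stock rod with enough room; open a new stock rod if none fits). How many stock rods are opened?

9

  250 → stock rod 1 (new)  [load 250/380]
  370 → stock rod 2 (new)  [load 370/380]
  200 → stock rod 3 (new)  [load 200/380]
  270 → stock rod 4 (new)  [load 270/380]
  360 → stock rod 5 (new)  [load 360/380]
  330 → stock rod 6 (new)  [load 330/380]
  170 → stock rod 3  [load 370/380]
  300 → stock rod 7 (new)  [load 300/380]
  80 → stock rod 1  [load 330/380]
  260 → stock rod 8 (new)  [load 260/380]
  260 → stock rod 9 (new)  [load 260/380]
9 stock rods opened.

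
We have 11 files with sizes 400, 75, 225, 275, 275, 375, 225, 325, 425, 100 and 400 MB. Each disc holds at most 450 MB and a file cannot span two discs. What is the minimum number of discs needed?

8

Total = 425 + 400 + 400 + 375 + 325 + 275 + 275 + 225 + 225 + 100 + 75 = 3100 MB.
Lower bound: ⌈3100/450⌉ = 7 discs.
A packing using 8 discs:
  disc 1: 425 = 425
  disc 2: 400 = 400
  disc 3: 400 = 400
  disc 4: 375 + 75 = 450
  disc 5: 325 + 100 = 425
  disc 6: 275 = 275
  disc 7: 275 = 275
  disc 8: 225 + 225 = 450
No arrangement into 7 discs stays within capacity, so 8 is optimal.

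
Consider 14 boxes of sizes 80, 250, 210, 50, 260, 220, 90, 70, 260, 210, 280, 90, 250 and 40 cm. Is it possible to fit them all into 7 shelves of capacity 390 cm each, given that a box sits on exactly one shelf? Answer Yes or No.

Total = 2360 cm; ⌈2360/390⌉ = 7.
8 boxes each exceed half the capacity and cannot share a shelf, forcing at least 8 shelves.
At least 8 shelves are required, but only 7 are allowed.

No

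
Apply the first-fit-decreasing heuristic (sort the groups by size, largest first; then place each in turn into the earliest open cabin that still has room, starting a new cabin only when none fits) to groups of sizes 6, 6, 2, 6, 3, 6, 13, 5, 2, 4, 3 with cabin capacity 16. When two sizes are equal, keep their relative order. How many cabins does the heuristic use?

4

Sorted descending: 13, 6, 6, 6, 6, 5, 4, 3, 3, 2, 2.
  13 → cabin 1 (new)  [load 13/16]
  6 → cabin 2 (new)  [load 6/16]
  6 → cabin 2  [load 12/16]
  6 → cabin 3 (new)  [load 6/16]
  6 → cabin 3  [load 12/16]
  5 → cabin 4 (new)  [load 5/16]
  4 → cabin 2  [load 16/16]
  3 → cabin 1  [load 16/16]
  3 → cabin 3  [load 15/16]
  2 → cabin 4  [load 7/16]
  2 → cabin 4  [load 9/16]
4 cabins opened.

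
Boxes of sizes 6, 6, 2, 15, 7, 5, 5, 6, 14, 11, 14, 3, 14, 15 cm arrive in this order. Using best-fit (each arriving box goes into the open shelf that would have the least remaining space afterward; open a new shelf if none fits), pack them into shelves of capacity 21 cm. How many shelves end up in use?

8

  6 → shelf 1 (new)  [load 6/21]
  6 → shelf 1  [load 12/21]
  2 → shelf 1  [load 14/21]
  15 → shelf 2 (new)  [load 15/21]
  7 → shelf 1  [load 21/21]
  5 → shelf 2  [load 20/21]
  5 → shelf 3 (new)  [load 5/21]
  6 → shelf 3  [load 11/21]
  14 → shelf 4 (new)  [load 14/21]
  11 → shelf 5 (new)  [load 11/21]
  14 → shelf 6 (new)  [load 14/21]
  3 → shelf 4  [load 17/21]
  14 → shelf 7 (new)  [load 14/21]
  15 → shelf 8 (new)  [load 15/21]
8 shelves opened.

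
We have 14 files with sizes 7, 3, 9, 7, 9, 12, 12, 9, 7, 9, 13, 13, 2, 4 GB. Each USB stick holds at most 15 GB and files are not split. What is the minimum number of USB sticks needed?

10

Total = 13 + 13 + 12 + 12 + 9 + 9 + 9 + 9 + 7 + 7 + 7 + 4 + 3 + 2 = 116 GB.
Lower bound: ⌈116/15⌉ = 8 USB sticks.
A packing using 10 USB sticks:
  USB stick 1: 13 + 2 = 15
  USB stick 2: 13 = 13
  USB stick 3: 12 + 3 = 15
  USB stick 4: 12 = 12
  USB stick 5: 9 + 4 = 13
  USB stick 6: 9 = 9
  USB stick 7: 9 = 9
  USB stick 8: 9 = 9
  USB stick 9: 7 + 7 = 14
  USB stick 10: 7 = 7
No arrangement into 9 USB sticks stays within capacity, so 10 is optimal.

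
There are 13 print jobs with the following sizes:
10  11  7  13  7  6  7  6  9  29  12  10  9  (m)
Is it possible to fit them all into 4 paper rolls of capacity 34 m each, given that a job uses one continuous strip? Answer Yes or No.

No

Total = 136 m; ⌈136/34⌉ = 4.
The bound of 4 does not rule out 4, but exhaustive search shows no assignment into 4 paper rolls of capacity 34 m exists — the minimum is 5.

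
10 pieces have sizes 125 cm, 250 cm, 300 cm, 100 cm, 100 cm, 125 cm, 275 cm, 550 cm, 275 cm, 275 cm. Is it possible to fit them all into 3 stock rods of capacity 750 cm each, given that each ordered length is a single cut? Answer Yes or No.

No

Total = 2375 cm; ⌈2375/750⌉ = 4.
At least 4 stock rods are required, but only 3 are allowed.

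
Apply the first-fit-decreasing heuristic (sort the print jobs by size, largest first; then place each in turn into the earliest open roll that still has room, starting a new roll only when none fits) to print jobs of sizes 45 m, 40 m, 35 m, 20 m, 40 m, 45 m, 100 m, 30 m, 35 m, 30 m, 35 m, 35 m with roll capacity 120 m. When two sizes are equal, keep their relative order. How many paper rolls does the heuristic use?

Sorted descending: 100, 45, 45, 40, 40, 35, 35, 35, 35, 30, 30, 20.
  100 → roll 1 (new)  [load 100/120]
  45 → roll 2 (new)  [load 45/120]
  45 → roll 2  [load 90/120]
  40 → roll 3 (new)  [load 40/120]
  40 → roll 3  [load 80/120]
  35 → roll 3  [load 115/120]
  35 → roll 4 (new)  [load 35/120]
  35 → roll 4  [load 70/120]
  35 → roll 4  [load 105/120]
  30 → roll 2  [load 120/120]
  30 → roll 5 (new)  [load 30/120]
  20 → roll 1  [load 120/120]
5 paper rolls opened.

5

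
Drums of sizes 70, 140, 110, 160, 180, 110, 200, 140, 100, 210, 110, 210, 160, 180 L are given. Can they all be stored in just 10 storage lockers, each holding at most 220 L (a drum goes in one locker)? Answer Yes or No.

Total = 2080 L; ⌈2080/220⌉ = 10.
The bound of 10 does not rule out 10, but exhaustive search shows no assignment into 10 storage lockers of capacity 220 L exists — the minimum is 11.

No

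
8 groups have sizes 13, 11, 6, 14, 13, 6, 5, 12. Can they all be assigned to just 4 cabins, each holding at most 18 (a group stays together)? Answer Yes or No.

No

Total = 80; ⌈80/18⌉ = 5.
At least 5 cabins are required, but only 4 are allowed.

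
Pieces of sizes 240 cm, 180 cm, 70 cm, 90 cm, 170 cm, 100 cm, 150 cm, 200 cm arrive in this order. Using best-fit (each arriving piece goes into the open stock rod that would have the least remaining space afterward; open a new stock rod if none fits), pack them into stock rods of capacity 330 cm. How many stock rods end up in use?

5

  240 → stock rod 1 (new)  [load 240/330]
  180 → stock rod 2 (new)  [load 180/330]
  70 → stock rod 1  [load 310/330]
  90 → stock rod 2  [load 270/330]
  170 → stock rod 3 (new)  [load 170/330]
  100 → stock rod 3  [load 270/330]
  150 → stock rod 4 (new)  [load 150/330]
  200 → stock rod 5 (new)  [load 200/330]
5 stock rods opened.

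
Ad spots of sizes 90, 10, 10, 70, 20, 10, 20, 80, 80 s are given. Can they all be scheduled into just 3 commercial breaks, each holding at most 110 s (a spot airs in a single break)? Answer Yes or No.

Total = 390 s; ⌈390/110⌉ = 4.
At least 4 commercial breaks are required, but only 3 are allowed.

No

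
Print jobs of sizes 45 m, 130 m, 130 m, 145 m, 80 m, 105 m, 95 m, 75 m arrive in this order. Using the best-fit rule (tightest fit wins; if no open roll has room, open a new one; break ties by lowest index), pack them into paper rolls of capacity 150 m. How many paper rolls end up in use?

7

  45 → roll 1 (new)  [load 45/150]
  130 → roll 2 (new)  [load 130/150]
  130 → roll 3 (new)  [load 130/150]
  145 → roll 4 (new)  [load 145/150]
  80 → roll 1  [load 125/150]
  105 → roll 5 (new)  [load 105/150]
  95 → roll 6 (new)  [load 95/150]
  75 → roll 7 (new)  [load 75/150]
7 paper rolls opened.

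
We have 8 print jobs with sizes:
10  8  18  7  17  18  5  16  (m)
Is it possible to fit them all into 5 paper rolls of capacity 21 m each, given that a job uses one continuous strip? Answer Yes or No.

No

Total = 99 m; ⌈99/21⌉ = 5.
The bound of 5 does not rule out 5, but exhaustive search shows no assignment into 5 paper rolls of capacity 21 m exists — the minimum is 6.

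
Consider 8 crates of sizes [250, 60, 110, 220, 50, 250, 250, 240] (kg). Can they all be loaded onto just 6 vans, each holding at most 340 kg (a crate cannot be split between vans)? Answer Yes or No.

A valid assignment using 5 vans:
  van 1: 250 + 60 = 310
  van 2: 250 + 50 = 300
  van 3: 250 = 250
  van 4: 240 = 240
  van 5: 220 + 110 = 330
That uses only 5 ≤ 6, so 6 vans are enough.

Yes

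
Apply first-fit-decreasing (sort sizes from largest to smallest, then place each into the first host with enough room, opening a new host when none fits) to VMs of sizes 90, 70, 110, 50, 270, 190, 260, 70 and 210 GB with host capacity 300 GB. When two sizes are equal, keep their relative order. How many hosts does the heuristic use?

5

Sorted descending: 270, 260, 210, 190, 110, 90, 70, 70, 50.
  270 → host 1 (new)  [load 270/300]
  260 → host 2 (new)  [load 260/300]
  210 → host 3 (new)  [load 210/300]
  190 → host 4 (new)  [load 190/300]
  110 → host 4  [load 300/300]
  90 → host 3  [load 300/300]
  70 → host 5 (new)  [load 70/300]
  70 → host 5  [load 140/300]
  50 → host 5  [load 190/300]
5 hosts opened.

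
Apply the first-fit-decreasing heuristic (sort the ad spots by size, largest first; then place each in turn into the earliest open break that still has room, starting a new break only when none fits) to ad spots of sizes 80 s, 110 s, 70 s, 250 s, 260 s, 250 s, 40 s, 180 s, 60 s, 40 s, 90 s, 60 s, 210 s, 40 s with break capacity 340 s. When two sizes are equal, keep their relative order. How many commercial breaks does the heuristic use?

Sorted descending: 260, 250, 250, 210, 180, 110, 90, 80, 70, 60, 60, 40, 40, 40.
  260 → break 1 (new)  [load 260/340]
  250 → break 2 (new)  [load 250/340]
  250 → break 3 (new)  [load 250/340]
  210 → break 4 (new)  [load 210/340]
  180 → break 5 (new)  [load 180/340]
  110 → break 4  [load 320/340]
  90 → break 2  [load 340/340]
  80 → break 1  [load 340/340]
  70 → break 3  [load 320/340]
  60 → break 5  [load 240/340]
  60 → break 5  [load 300/340]
  40 → break 5  [load 340/340]
  40 → break 6 (new)  [load 40/340]
  40 → break 6  [load 80/340]
6 commercial breaks opened.

6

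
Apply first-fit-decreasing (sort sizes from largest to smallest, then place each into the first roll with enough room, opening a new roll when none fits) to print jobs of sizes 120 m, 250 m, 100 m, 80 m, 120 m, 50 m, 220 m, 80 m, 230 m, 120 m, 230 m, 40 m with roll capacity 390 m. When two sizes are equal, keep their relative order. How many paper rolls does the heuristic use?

5

Sorted descending: 250, 230, 230, 220, 120, 120, 120, 100, 80, 80, 50, 40.
  250 → roll 1 (new)  [load 250/390]
  230 → roll 2 (new)  [load 230/390]
  230 → roll 3 (new)  [load 230/390]
  220 → roll 4 (new)  [load 220/390]
  120 → roll 1  [load 370/390]
  120 → roll 2  [load 350/390]
  120 → roll 3  [load 350/390]
  100 → roll 4  [load 320/390]
  80 → roll 5 (new)  [load 80/390]
  80 → roll 5  [load 160/390]
  50 → roll 4  [load 370/390]
  40 → roll 2  [load 390/390]
5 paper rolls opened.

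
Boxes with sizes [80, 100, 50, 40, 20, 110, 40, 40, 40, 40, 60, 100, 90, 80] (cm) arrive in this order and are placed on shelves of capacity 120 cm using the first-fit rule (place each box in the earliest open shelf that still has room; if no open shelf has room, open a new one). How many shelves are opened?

  80 → shelf 1 (new)  [load 80/120]
  100 → shelf 2 (new)  [load 100/120]
  50 → shelf 3 (new)  [load 50/120]
  40 → shelf 1  [load 120/120]
  20 → shelf 2  [load 120/120]
  110 → shelf 4 (new)  [load 110/120]
  40 → shelf 3  [load 90/120]
  40 → shelf 5 (new)  [load 40/120]
  40 → shelf 5  [load 80/120]
  40 → shelf 5  [load 120/120]
  60 → shelf 6 (new)  [load 60/120]
  100 → shelf 7 (new)  [load 100/120]
  90 → shelf 8 (new)  [load 90/120]
  80 → shelf 9 (new)  [load 80/120]
9 shelves opened.

9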